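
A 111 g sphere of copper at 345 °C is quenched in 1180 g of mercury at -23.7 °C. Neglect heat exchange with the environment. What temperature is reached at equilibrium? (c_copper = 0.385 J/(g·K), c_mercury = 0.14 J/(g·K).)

T_f ≈ 52.1 °C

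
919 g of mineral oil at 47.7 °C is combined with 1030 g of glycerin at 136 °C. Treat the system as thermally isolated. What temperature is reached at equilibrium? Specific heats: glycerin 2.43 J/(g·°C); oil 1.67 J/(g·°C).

T_f ≈ 102.4 °C

Set heat shed by the hot body equal to heat absorbed by the cold body:
1030×2.43×(136 − T) = 919×1.67×(T − 47.7)
2502.9(136 − T) = 1534.7(T − 47.7)
4037.6 T = 413601  ⇒  T ≈ 102.44 °C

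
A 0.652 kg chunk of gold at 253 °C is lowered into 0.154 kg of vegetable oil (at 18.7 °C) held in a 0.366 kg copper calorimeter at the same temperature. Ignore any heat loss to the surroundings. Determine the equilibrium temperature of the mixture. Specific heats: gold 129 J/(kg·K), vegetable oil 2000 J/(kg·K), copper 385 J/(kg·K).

With ΣQ=0 the equilibrium temperature is the m·c-weighted mean:
T_f = (84.11×253 + 308×18.7 + 140.91×18.7) / (84.11 + 308 + 140.91)
    = 29674 / 533.02 ≈ 55.67 °C

T_f ≈ 55.7 °C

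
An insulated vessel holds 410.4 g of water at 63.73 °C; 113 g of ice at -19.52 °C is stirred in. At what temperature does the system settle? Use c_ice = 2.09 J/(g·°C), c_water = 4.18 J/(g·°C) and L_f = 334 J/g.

Energy conservation, ΣQ = 0:
ice -19.52→0 °C: 113×2.09×19.52 = 4610; latent heat to melt: 113×334 = 37742; meltwater 0→T: 113×4.18×T = 472.34 T; water cools: 410.4×4.18×(T − 63.73) = 1715.5(T − 63.73)
2187.8 T = 109327 − 42352 = 66975
T ≈ 30.61 °C — above 0 °C, consistent with complete melting.

T_f ≈ 30.6 °C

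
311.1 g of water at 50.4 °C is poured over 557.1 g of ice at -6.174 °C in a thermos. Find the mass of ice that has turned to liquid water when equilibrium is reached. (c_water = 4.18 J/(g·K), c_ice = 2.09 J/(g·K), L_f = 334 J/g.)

m_melted ≈ 175 g

Water can give up m c ΔT = 311.1·4.18·50.4 = 65540 J before reaching 0 °C.
Warming the ice to 0 °C takes 557.1·2.09·6.174 = 7188.6 J, leaving 58351 J for melting.
Melting all 557.1 g of ice would need 557.1·334 = 186071 J.
That's not enough to melt it all — equilibrium is at 0 °C with ice remaining.
m_melt = 58351 / L_f = 174.7 g.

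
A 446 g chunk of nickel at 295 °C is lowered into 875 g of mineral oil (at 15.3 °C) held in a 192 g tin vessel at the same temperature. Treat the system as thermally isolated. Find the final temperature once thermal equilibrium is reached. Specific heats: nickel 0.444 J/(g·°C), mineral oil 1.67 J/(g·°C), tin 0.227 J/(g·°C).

T_f ≈ 47.8 °C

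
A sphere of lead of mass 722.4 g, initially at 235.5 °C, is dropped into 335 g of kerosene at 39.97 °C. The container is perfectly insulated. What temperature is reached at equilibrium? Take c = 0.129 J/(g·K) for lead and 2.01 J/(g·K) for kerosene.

Heat lost by the lead equals heat gained by the kerosene:
722.4*0.129*(235.5 − T) = 335*2.01*(T − 39.97)
93.19(235.5 − T) = 673.35(T − 39.97)
766.54 T = 48860  ⇒  T ≈ 63.74 °C

T_f ≈ 63.7 °C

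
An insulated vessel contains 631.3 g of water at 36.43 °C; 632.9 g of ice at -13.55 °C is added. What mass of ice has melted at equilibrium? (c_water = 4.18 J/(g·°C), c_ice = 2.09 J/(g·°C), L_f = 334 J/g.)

m_melted ≈ 234 g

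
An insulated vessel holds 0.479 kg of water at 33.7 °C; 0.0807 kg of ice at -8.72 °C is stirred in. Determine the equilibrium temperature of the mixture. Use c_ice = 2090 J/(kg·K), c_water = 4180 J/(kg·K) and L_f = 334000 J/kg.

T_f ≈ 16.7 °C

Conservation of energy gives ΣQ = 0:
ice -8.72→0 °C: 0.0807×2090×8.72 = 1470.7; melt ice: 0.0807×334000 = 26954; warm the meltwater: 337.33 T; water cools: 0.479×4180×(T − 33.7) = 2002.2(T − 33.7)
2339.5 T = 67475 − 28425 = 39050
T ≈ 16.69 °C. Since T > 0 °C, the all-ice-melts assumption holds.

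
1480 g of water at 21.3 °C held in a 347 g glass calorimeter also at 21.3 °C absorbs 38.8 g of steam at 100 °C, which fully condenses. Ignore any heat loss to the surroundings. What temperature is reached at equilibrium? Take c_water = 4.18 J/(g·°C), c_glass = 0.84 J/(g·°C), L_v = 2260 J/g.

Heat gained plus heat lost sum to zero:
condense steam: −38.8×2260 = −87688
  condensate cools 100→T: 38.8×4.18×(T − 100) = 162.18(T − 100)
  water warms: 1480×4.18×(T − 21.3) = 6186.4(T − 21.3)
  glass cup: 347×0.84×(T − 21.3) = 291.48(T − 21.3)
6640.1 T = 87688 + 16218 + 137979 = 241885
T ≈ 36.43 °C — below 100 °C, confirming all the steam condensed.

T_f ≈ 36.4 °C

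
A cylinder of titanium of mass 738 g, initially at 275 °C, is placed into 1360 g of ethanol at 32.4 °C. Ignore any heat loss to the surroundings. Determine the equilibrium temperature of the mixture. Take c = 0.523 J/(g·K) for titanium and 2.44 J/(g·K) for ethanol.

T_f ≈ 57.7 °C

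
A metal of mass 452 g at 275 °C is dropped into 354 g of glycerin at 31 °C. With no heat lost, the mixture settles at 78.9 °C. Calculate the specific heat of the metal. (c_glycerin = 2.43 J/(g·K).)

c ≈ 0.465 J/(g·K)

m_s c (T_s − T_f) = m_glycerin c_glycerin (T_f − T_0):
452·c·(275 − 78.9) = 354·2.43·(78.9 − 31)
88637 c = 41205  ⇒  c ≈ 0.4649 J/(g·K)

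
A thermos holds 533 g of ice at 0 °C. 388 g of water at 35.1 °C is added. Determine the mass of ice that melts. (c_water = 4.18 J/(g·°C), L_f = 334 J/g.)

m_melted ≈ 170 g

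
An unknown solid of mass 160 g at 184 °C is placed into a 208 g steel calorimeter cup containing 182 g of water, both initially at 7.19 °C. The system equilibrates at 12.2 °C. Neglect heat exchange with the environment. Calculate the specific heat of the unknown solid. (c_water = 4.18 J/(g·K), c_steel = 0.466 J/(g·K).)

Heat gained plus heat lost sum to zero:
160·c·(12.2 − 184) + 182·4.18·(12.2 − 7.19) + 208·0.466·(12.2 − 7.19) = 0
-27488 c = -4297
c = -4297/-27488 ≈ 0.1563 J/(g·K)

c ≈ 0.156 J/(g·K)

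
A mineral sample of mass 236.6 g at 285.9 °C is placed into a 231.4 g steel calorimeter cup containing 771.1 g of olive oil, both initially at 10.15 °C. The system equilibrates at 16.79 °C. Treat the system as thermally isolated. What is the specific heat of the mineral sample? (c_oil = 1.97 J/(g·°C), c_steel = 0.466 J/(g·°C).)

c ≈ 0.17 J/(g·°C)

Setting the total heat transfer to zero:
236.6×c×(16.79 − 285.9) + 771.1×1.97×(16.79 − 10.15) + 231.4×0.466×(16.79 − 10.15) = 0
-63671 c = -10803
c = -10803/-63671 ≈ 0.1697 J/(g·°C)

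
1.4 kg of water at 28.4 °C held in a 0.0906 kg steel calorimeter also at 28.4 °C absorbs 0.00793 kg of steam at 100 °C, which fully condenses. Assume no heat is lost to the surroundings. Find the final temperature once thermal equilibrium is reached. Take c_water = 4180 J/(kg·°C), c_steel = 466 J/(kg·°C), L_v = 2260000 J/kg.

Taking heat into each body as positive, Σ m c ΔT = 0:
condense steam: −0.00793×2260000 = −17922
  condensate cools 100→T: 0.00793×4180×(T − 100) = 33.15(T − 100)
  water warms: 1.4×4180×(T − 28.4) = 5852(T − 28.4)
  cup: 42.22(T − 28.4)
5927.4 T = 17922 + 3314.7 + 167396 = 188632
T ≈ 31.82 °C (< 100 °C, so full condensation is consistent).

T_f ≈ 31.8 °C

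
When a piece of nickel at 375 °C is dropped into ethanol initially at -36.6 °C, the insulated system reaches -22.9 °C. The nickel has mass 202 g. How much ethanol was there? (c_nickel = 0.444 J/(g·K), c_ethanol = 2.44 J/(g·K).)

Heat lost by the nickel = heat gained by the ethanol:
202·0.444·(375 − -22.9) = m·2.44·(-22.9 − (-36.6))
33.43 m = 35687  ⇒  m ≈ 1068 g

m ≈ 1070 g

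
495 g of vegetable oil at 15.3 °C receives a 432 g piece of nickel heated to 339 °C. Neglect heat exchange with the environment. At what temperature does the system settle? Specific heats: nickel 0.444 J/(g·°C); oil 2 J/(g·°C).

T_f ≈ 67.8 °C

T_f is the heat-capacity-weighted average of the initial temperatures:
T_f = (191.81×339 + 990×15.3) / (191.81 + 990)
    = 80170 / 1181.8 ≈ 67.84 °C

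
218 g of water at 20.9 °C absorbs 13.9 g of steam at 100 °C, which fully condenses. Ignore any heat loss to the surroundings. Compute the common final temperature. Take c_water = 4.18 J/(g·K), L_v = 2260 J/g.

Energy balance with sensible and latent terms:
condense steam: −13.9×2260 = −31414
  condensate cools 100→T: 13.9×4.18×(T − 100) = 58.1(T − 100)
  original water: 911.24(T − 20.9)
969.34 T = 31414 + 5810.2 + 19045 = 56269
T ≈ 58.05 °C — below 100 °C, confirming all the steam condensed.

T_f ≈ 58.0 °C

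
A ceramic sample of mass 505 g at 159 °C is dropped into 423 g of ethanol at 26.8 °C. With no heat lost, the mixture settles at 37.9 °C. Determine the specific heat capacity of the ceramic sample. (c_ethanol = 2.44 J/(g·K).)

Let T be the final temperature. ΣQ_i = 0:
505·c·(37.9 − 159) + 423·2.44·(37.9 − 26.8) = 0
-61156 c = -11457
c = -11457/-61156 ≈ 0.1873 J/(g·K)

c ≈ 0.187 J/(g·K)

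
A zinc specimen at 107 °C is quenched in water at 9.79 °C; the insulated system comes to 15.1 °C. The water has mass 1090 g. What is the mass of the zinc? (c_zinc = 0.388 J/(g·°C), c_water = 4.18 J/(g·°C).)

|Q_zinc| = |Q_water|:
m×0.388×(107 − 15.1) = 1090×4.18×(15.1 − 9.79)
35.66 m = 24193  ⇒  m ≈ 678.5 g

m ≈ 679 g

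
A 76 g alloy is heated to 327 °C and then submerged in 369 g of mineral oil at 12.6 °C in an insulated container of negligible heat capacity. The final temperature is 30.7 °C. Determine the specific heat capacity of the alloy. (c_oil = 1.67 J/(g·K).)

c ≈ 0.495 J/(g·K)

Energy conservation, ΣQ = 0:
76×c×(30.7 − 327) + 369×1.67×(30.7 − 12.6) = 0
-22519 c = -11154
c = -11154/-22519 ≈ 0.4953 J/(g·K)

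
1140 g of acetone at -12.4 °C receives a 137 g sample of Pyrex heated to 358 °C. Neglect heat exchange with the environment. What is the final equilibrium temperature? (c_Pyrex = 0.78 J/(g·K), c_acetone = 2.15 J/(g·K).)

Conservation of energy gives ΣQ = 0:
137*0.78*(T − 358) + 1140*2.15*(T − (-12.4)) = 0
2557.9 T = 7863.5
T = 7863.5/2557.9 ≈ 3.07 °C

T_f ≈ 3.1 °C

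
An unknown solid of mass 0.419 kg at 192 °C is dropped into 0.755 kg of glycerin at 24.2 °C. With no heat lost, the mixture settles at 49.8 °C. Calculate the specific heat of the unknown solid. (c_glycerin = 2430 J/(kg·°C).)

Heat lost by the unknown solid = heat gained by the glycerin:
0.419·c·(192 − 49.8) = 0.755·2430·(49.8 − 24.2)
59.58 c = 46967  ⇒  c ≈ 788.3 J/(kg·°C)

c ≈ 788 J/(kg·°C)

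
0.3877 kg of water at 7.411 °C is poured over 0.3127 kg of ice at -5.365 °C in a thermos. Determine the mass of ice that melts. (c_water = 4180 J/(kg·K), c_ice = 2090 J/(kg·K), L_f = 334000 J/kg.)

m_melted ≈ 0.0255 kg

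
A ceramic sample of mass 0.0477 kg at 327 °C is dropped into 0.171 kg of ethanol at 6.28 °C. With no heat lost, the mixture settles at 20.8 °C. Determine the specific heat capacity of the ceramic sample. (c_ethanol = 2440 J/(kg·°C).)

Heat lost by the ceramic sample = heat gained by the ethanol:
0.0477×c×(327 − 20.8) = 0.171×2440×(20.8 − 6.28)
14.61 c = 6058.3  ⇒  c ≈ 414.8 J/(kg·°C)

c ≈ 415 J/(kg·°C)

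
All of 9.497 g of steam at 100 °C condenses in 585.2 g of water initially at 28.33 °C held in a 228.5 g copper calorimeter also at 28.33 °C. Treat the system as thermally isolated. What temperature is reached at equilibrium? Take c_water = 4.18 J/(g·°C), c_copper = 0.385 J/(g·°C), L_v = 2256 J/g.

T_f ≈ 37.8 °C

Taking heat into each body as positive, Σ m c ΔT = 0:
condense steam: −9.497×2256 = −21425; condensed water 100 °C→T: 39.7(T − 100); water warms: 585.2×4.18×(T − 28.33) = 2446.1(T − 28.33); copper cup: 228.5×0.385×(T − 28.33) = 87.97(T − 28.33)
2573.8 T = 21425 + 3969.7 + 71791 = 97186
T ≈ 37.76 °C — below 100 °C, confirming all the steam condensed.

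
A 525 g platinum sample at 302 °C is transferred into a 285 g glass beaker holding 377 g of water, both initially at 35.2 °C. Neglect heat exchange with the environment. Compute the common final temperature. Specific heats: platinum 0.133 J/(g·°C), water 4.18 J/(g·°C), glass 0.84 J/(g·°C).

Net heat exchanged in the isolated system is zero:
525*0.133*(T − 302) + 377*4.18*(T − 35.2) + 285*0.84*(T − 35.2) = 0
69.83(T − 302) + 1575.9(T − 35.2) + 239.4(T − 35.2) = 0
1885.1 T = 84984
T ≈ 45.08 °C

T_f ≈ 45.1 °C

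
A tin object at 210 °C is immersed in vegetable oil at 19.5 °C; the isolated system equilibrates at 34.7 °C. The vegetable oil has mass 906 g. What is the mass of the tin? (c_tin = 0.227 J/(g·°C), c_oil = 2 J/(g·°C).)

Energy conservation, ΣQ = 0:
m·0.227·(34.7 − 210) + 906·2·(34.7 − 19.5) = 0
-39.79 m = -27542
m = -27542/-39.79 ≈ 692.1 g

m ≈ 692 g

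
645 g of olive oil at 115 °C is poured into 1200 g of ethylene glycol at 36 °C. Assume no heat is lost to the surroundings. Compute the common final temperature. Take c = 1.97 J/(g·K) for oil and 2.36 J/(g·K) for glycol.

Heat gained plus heat lost sum to zero:
645*1.97*(T − 115) + 1200*2.36*(T − 36) = 0
1270.7(T − 115) + 2832(T − 36) = 0
(1270.7 + 2832) T = 1270.7*115 + 2832*36
T = 248077 / 4102.6 = 60.5 °C

T_f ≈ 60.5 °C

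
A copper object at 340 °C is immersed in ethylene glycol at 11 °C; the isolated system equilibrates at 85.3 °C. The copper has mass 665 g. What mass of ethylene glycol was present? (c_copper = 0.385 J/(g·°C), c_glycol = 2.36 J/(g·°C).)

Net heat exchanged in the isolated system is zero:
665×0.385×(85.3 − 340) + m×2.36×(85.3 − 11) = 0
175.35 m = 65210
m = 65210/175.35 ≈ 371.9 g

m ≈ 372 g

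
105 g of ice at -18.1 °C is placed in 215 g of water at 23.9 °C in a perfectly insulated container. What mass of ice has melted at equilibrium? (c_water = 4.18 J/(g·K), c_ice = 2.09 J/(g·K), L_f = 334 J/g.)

Heat available from the water dropping to 0 °C: 215·4.18·23.9 = 21479 J.
Warming the ice to 0 °C takes 105·2.09·18.1 = 3972 J, leaving 17507 J for melting.
Fully melting the ice requires m_ice L_f = 105·334 = 35070 J.
That's not enough to melt it all — equilibrium is at 0 °C with ice remaining.
m_melted·334 = 17507  ⇒  m_melted ≈ 52.42 g.

m_melted ≈ 52.4 g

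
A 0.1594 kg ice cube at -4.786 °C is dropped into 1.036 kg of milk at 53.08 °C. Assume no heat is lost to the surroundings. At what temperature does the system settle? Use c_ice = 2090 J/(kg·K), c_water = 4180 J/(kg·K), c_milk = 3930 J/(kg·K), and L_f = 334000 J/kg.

T_f ≈ 34.0 °C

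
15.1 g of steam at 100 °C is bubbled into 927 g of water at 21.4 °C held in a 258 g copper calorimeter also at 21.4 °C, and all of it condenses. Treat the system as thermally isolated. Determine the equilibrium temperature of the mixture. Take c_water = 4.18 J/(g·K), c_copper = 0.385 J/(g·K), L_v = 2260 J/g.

T_f ≈ 31.1 °C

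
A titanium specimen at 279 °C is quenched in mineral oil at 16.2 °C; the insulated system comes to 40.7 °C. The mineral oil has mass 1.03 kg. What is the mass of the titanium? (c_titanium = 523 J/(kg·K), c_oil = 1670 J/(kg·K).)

Conservation of energy gives ΣQ = 0:
m×523×(40.7 − 279) + 1.03×1670×(40.7 − 16.2) = 0
-124631 m = -42142
m = -42142/-124631 ≈ 0.3381 kg

m ≈ 0.338 kg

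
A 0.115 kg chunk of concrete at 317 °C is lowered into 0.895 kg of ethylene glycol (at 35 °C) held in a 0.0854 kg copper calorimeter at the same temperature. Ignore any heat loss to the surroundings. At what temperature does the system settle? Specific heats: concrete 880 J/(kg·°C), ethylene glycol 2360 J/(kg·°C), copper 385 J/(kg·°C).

T_f ≈ 47.7 °C

Setting the total heat transfer to zero:
0.115*880*(T − 317) + 0.895*2360*(T − 35) + 0.0854*385*(T − 35) = 0
2246.3 T = 107158
T ≈ 47.70 °C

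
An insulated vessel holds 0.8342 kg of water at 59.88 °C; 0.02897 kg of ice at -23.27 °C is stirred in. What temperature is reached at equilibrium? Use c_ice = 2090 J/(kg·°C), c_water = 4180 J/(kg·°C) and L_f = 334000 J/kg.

T_f ≈ 54.8 °C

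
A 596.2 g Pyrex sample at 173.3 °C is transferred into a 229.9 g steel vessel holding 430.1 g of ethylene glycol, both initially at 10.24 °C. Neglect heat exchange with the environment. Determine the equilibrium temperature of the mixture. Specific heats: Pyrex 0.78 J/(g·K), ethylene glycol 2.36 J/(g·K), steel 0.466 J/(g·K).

Setting the total heat transfer to zero:
596.2*0.78*(T − 173.3) + 430.1*2.36*(T − 10.24) + 229.9*0.466*(T − 10.24) = 0
465.04(T − 173.3) + 1015(T − 10.24) + 107.13(T − 10.24) = 0
(465.04 + 1015 + 107.13) T = 465.04*173.3 + 1015*10.24 + 107.13*10.24
T = 92082/1587.2 ≈ 58.02 °C

T_f ≈ 58.0 °C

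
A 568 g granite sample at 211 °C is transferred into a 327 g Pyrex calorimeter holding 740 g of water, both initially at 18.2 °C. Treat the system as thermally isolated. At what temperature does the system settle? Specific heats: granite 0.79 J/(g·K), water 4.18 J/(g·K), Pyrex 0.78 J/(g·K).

T_f ≈ 41.0 °C

Energy conservation, ΣQ = 0:
568×0.79×(T − 211) + 740×4.18×(T − 18.2) + 327×0.78×(T − 18.2) = 0
3797 T = 155618
T = 155618/3797 ≈ 40.98 °C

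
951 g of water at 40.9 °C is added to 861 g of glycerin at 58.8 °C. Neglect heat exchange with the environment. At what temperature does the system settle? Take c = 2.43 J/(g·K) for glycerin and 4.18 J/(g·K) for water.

Set heat shed by the hot body equal to heat absorbed by the cold body:
861·2.43·(58.8 − T) = 951·4.18·(T − 40.9)
2092.2(58.8 − T) = 3975.2(T − 40.9)
6067.4 T = 285608  ⇒  T ≈ 47.07 °C

T_f ≈ 47.1 °C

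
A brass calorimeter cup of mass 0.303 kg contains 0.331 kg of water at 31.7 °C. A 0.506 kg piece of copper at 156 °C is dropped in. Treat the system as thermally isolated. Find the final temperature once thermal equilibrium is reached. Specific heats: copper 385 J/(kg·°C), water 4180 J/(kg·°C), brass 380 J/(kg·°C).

T_f ≈ 46.0 °C

Taking heat into each body as positive, Σ m c ΔT = 0:
0.506×385×(T − 156) + 0.331×4180×(T − 31.7) + 0.303×380×(T − 31.7) = 0
194.81(T − 156) + 1383.6(T − 31.7) + 115.14(T − 31.7) = 0
(194.81 + 1383.6 + 115.14) T = 194.81×156 + 1383.6×31.7 + 115.14×31.7
T = 77900/1693.5 ≈ 46.00 °C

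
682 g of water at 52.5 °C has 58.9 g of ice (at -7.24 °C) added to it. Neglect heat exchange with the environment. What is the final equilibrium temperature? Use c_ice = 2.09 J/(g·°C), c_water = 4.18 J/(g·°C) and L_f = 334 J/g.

Energy conservation, ΣQ = 0:
ice -7.24→0 °C: 58.9×2.09×7.24 = 891.25; melt ice: 58.9×334 = 19673; meltwater 0→T: 58.9×4.18×T = 246.2 T; water: 2850.8(T − 52.5)
3097 T = 149665 − 20564 = 129101
T ≈ 41.69 °C — above 0 °C, consistent with complete melting.

T_f ≈ 41.7 °C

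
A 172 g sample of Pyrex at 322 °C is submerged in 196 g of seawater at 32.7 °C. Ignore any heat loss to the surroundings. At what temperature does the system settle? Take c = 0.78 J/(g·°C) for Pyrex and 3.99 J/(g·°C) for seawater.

|Q_Pyrex| = |Q_seawater|:
172*0.78*(322 − T) = 196*3.99*(T − 32.7)
134.16(322 − T) = 782.04(T − 32.7)
916.2 T = 68772  ⇒  T ≈ 75.06 °C

T_f ≈ 75.1 °C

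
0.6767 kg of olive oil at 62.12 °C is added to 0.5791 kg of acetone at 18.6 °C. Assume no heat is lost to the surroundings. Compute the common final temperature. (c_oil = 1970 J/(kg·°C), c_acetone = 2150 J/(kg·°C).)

T_f ≈ 41.1 °C

Conservation of energy gives ΣQ = 0:
0.6767×1970×(T − 62.12) + 0.5791×2150×(T − 18.6) = 0
1333.1(T − 62.12) + 1245.1(T − 18.6) = 0
(1333.1 + 1245.1) T = 1333.1×62.12 + 1245.1×18.6
T ≈ 41.10 °C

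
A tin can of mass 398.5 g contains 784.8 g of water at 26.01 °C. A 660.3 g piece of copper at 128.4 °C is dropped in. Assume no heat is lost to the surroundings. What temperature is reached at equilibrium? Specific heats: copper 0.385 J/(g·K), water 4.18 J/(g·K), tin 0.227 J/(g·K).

T_f ≈ 33.2 °C

Net heat exchanged in the isolated system is zero:
660.3×0.385×(T − 128.4) + 784.8×4.18×(T − 26.01) + 398.5×0.227×(T − 26.01) = 0
254.22(T − 128.4) + 3280.5(T − 26.01) + 90.46(T − 26.01) = 0
(254.22 + 3280.5 + 90.46) T = 254.22×128.4 + 3280.5×26.01 + 90.46×26.01
T = 120319/3625.1 ≈ 33.19 °C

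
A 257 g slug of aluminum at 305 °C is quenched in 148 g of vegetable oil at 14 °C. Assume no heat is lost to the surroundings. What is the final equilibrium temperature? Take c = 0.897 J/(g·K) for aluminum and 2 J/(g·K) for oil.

T_f ≈ 141.4 °C

Taking heat into each body as positive, Σ m c ΔT = 0:
257×0.897×(T − 305) + 148×2×(T − 14) = 0
230.53(T − 305) + 296(T − 14) = 0
526.53 T = 74455
T = 74455/526.53 ≈ 141.41 °C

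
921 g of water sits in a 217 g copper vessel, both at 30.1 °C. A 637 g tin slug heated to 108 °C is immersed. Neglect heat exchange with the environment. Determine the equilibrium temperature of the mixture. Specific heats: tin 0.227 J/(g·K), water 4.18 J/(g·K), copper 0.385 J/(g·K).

T_f ≈ 32.9 °C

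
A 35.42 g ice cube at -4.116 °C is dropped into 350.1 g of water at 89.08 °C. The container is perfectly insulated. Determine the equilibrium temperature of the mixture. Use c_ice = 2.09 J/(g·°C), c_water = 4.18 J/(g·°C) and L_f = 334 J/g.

T_f ≈ 73.4 °C

Conservation of energy gives ΣQ = 0:
warm ice to 0 °C: 35.42×2.09×(0 − (-4.116)) = 304.7; fusion: m_ice L_f = 35.42×334 = 11830; warm the meltwater: 148.06 T; water: 1463.4(T − 89.08)
1611.5 T = 130361 − 12135 = 118226
T ≈ 73.37 °C — above 0 °C, consistent with complete melting.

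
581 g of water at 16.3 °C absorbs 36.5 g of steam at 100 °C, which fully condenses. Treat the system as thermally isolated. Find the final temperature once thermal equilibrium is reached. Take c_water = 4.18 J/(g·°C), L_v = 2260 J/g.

Energy balance with sensible and latent terms:
steam→water at 100 °C releases m L_v = 36.5·2260 = 82490; condensate cools 100→T: 36.5·4.18·(T − 100) = 152.57(T − 100); original water: 2428.6(T − 16.3)
2581.2 T = 82490 + 15257 + 39586 = 137333
T ≈ 53.21 °C, under the boiling point, so the assumption holds.

T_f ≈ 53.2 °C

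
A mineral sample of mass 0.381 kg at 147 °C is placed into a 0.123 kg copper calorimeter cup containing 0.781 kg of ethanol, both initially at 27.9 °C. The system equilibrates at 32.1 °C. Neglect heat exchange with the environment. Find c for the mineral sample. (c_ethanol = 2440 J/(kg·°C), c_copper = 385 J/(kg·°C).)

c ≈ 187 J/(kg·°C)

Energy conservation, ΣQ = 0:
0.381×c×(32.1 − 147) + 0.781×2440×(32.1 − 27.9) + 0.123×385×(32.1 − 27.9) = 0
-43.78 c = -8202.6
c = -8202.6/-43.78 ≈ 187.4 J/(kg·°C)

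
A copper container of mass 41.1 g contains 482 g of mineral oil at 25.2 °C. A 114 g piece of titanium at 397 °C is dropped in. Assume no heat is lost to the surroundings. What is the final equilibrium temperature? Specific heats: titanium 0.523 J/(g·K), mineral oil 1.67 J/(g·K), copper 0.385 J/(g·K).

T_f = Σ m_i c_i T_i / Σ m_i c_i:
T_f = (59.62*397 + 804.94*25.2 + 15.82*25.2) / (59.62 + 804.94 + 15.82)
    = 44353 / 880.39 ≈ 50.38 °C

T_f ≈ 50.4 °C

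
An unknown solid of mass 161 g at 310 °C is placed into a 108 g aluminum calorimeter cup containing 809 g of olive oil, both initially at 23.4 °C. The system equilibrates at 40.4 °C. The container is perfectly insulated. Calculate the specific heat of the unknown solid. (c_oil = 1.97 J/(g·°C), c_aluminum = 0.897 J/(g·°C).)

c ≈ 0.662 J/(g·°C)

Taking heat into each body as positive, Σ m c ΔT = 0:
161×c×(40.4 − 310) + 809×1.97×(40.4 − 23.4) + 108×0.897×(40.4 − 23.4) = 0
-43406 c = -28740
c = -28740/-43406 ≈ 0.6621 J/(g·°C)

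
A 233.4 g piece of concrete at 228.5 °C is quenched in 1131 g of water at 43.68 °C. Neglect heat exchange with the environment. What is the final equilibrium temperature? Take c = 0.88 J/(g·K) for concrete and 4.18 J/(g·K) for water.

T_f ≈ 51.4 °C

T_f = Σ m_i c_i T_i / Σ m_i c_i:
T_f = (205.39*228.5 + 4727.6*43.68) / (205.39 + 4727.6)
    = 253433 / 4933 ≈ 51.38 °C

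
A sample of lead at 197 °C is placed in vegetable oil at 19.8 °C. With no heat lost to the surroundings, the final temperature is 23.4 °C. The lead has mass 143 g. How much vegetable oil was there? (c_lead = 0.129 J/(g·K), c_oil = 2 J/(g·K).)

|Q_lead| = |Q_oil|:
143·0.129·(197 − 23.4) = m·2·(23.4 − 19.8)
7.2 m = 3202.4  ⇒  m ≈ 444.8 g

m ≈ 445 g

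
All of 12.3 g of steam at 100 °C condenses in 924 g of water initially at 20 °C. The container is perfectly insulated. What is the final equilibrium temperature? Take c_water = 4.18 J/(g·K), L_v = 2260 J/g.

Energy balance with sensible and latent terms:
condense steam: −12.3×2260 = −27798; condensed water 100 °C→T: 51.41(T − 100); water warms: 924×4.18×(T − 20) = 3862.3(T − 20)
3913.7 T = 27798 + 5141.4 + 77246 = 110186
T ≈ 28.15 °C — below 100 °C, confirming all the steam condensed.

T_f ≈ 28.2 °C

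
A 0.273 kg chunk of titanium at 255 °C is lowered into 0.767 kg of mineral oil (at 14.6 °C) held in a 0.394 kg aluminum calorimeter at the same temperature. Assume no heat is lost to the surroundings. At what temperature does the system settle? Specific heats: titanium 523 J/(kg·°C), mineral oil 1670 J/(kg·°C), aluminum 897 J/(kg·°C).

T_f ≈ 33.9 °C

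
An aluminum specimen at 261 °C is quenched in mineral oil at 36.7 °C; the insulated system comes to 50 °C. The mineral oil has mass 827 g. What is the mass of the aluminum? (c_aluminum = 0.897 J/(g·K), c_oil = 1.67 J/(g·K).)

m ≈ 97.1 g

|Q_aluminum| = |Q_oil|:
m×0.897×(261 − 50) = 827×1.67×(50 − 36.7)
189.27 m = 18368  ⇒  m ≈ 97.05 g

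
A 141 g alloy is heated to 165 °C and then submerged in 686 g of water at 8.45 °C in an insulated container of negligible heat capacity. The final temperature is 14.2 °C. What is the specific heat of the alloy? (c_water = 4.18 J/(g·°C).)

Heat lost by the alloy = heat gained by the water:
141×c×(165 − 14.2) = 686×4.18×(14.2 − 8.45)
21263 c = 16488  ⇒  c ≈ 0.7754 J/(g·°C)

c ≈ 0.775 J/(g·°C)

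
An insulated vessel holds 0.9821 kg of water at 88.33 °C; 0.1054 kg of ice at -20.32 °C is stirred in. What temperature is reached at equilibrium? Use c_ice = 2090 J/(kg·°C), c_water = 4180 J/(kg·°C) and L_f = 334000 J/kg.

Heat gained plus heat lost sum to zero:
ice -20.32→0 °C: 0.1054×2090×20.32 = 4476.2; melt ice: 0.1054×334000 = 35204; warm the meltwater: 440.57 T; water: 4105.2(T − 88.33)
4545.8 T = 362610 − 39680 = 322931
T ≈ 71.04 °C (positive, so assuming full melt was valid).

T_f ≈ 71.0 °C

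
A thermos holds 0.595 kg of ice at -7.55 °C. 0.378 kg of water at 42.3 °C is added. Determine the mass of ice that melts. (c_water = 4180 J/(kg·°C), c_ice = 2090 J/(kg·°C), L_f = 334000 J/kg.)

m_melted ≈ 0.172 kg

Water can give up m c ΔT = 0.378·4180·42.3 = 66836 J before reaching 0 °C.
Warming the ice to 0 °C takes 0.595·2090·7.55 = 9388.8 J, leaving 57447 J for melting.
Fully melting the ice requires m_ice L_f = 0.595·334000 = 198730 J.
Since 57447 < 198730 J, not all the ice melts; equilibrium is at 0 °C.
m_melted·334000 = 57447  ⇒  m_melted ≈ 0.172 kg.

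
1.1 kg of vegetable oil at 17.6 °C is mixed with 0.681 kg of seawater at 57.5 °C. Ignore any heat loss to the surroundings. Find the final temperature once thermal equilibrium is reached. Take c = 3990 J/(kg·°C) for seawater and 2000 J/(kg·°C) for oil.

T_f ≈ 39.6 °C

With ΣQ=0 the equilibrium temperature is the m·c-weighted mean:
T_f = (2717.2*57.5 + 2200*17.6) / (2717.2 + 2200)
    = 194958 / 4917.2 ≈ 39.65 °C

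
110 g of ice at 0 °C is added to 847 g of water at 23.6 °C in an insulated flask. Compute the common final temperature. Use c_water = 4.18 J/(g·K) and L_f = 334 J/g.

T_f ≈ 11.7 °C

Heat gained plus heat lost sum to zero:
melt ice: 110·334 = 36740; meltwater 0→T: 110·4.18·T = 459.8 T; water cools: 847·4.18·(T − 23.6) = 3540.5(T − 23.6)
4000.3 T = 83555 − 36740 = 46815
T ≈ 11.70 °C. Since T > 0 °C, the all-ice-melts assumption holds.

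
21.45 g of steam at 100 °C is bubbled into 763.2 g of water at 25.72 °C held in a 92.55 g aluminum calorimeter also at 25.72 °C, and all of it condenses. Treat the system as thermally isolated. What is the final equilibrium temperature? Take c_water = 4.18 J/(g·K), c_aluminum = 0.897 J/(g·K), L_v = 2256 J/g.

Setting the total heat transfer to zero:
latent heat released on condensation: 21.45×2256 = 48391; condensate cools 100→T: 21.45×4.18×(T − 100) = 89.66(T − 100); water warms: 763.2×4.18×(T − 25.72) = 3190.2(T − 25.72); cup: 83.02(T − 25.72)
3362.9 T = 48391 + 8966.1 + 84187 = 141544
T ≈ 42.09 °C, under the boiling point, so the assumption holds.

T_f ≈ 42.1 °C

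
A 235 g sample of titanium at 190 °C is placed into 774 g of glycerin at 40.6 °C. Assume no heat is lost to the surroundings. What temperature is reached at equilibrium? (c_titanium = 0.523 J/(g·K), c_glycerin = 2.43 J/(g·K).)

T_f ≈ 49.8 °C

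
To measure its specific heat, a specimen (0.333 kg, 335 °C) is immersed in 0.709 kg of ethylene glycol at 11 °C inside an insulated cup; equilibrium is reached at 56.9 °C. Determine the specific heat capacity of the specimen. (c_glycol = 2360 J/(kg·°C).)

Conservation of energy gives ΣQ = 0:
0.333·c·(56.9 − 335) + 0.709·2360·(56.9 − 11) = 0
-92.61 c = -76802
c = -76802/-92.61 ≈ 829.3 J/(kg·°C)

c ≈ 829 J/(kg·°C)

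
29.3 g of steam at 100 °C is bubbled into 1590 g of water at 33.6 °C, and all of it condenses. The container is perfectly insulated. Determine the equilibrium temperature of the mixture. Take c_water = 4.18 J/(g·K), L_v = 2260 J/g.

Energy balance with sensible and latent terms:
steam→water at 100 °C releases m L_v = 29.3×2260 = 66218
  condensate cools 100→T: 29.3×4.18×(T − 100) = 122.47(T − 100)
  original water: 6646.2(T − 33.6)
6768.7 T = 66218 + 12247 + 223312 = 301778
T ≈ 44.58 °C — below 100 °C, confirming all the steam condensed.

T_f ≈ 44.6 °C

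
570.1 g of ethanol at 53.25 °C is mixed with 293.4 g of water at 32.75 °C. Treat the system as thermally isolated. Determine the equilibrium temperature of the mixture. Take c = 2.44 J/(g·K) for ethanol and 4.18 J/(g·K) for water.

T_f = Σ m_i c_i T_i / Σ m_i c_i:
T_f = (1391*53.25 + 1226.4*32.75) / (1391 + 1226.4)
    = 114238 / 2617.5 ≈ 43.64 °C

T_f ≈ 43.6 °C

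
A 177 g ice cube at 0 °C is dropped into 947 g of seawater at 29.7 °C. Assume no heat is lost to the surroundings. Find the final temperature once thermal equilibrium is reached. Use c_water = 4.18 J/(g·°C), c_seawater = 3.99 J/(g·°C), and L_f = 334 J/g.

T_f ≈ 11.8 °C

Conservation of energy gives ΣQ = 0:
melt ice: 177×334 = 59118
  warm the meltwater: 739.86 T
  seawater: 3778.5(T − 29.7)
4518.4 T = 112222 − 59118 = 53104
T ≈ 11.75 °C. Since T > 0 °C, the all-ice-melts assumption holds.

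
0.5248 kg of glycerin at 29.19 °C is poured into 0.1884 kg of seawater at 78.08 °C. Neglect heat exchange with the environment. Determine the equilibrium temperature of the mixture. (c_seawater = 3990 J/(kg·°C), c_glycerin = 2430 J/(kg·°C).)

Setting the total heat transfer to zero:
0.1884·3990·(T − 78.08) + 0.5248·2430·(T − 29.19) = 0
2027 T = 95919
T ≈ 47.32 °C

T_f ≈ 47.3 °C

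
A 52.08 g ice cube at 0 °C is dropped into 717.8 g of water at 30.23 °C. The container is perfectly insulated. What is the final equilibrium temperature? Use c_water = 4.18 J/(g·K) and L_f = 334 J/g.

Net heat exchanged in the isolated system is zero:
latent heat to melt: 52.08×334 = 17395; meltwater 0→T: 52.08×4.18×T = 217.69 T; water: 3000.4(T − 30.23)
3218.1 T = 90702 − 17395 = 73307
T ≈ 22.78 °C — above 0 °C, consistent with complete melting.

T_f ≈ 22.8 °C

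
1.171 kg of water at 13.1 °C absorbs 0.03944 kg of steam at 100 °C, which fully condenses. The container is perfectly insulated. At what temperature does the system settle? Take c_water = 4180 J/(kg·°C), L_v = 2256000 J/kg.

T_f ≈ 33.5 °C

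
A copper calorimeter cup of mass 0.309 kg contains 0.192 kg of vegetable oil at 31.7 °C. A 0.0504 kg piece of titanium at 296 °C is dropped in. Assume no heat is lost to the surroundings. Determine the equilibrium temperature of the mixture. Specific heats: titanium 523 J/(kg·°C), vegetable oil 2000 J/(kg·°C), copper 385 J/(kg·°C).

T_f ≈ 44.9 °C

Conservation of energy gives ΣQ = 0:
0.0504*523*(T − 296) + 0.192*2000*(T − 31.7) + 0.309*385*(T − 31.7) = 0
26.36(T − 296) + 384(T − 31.7) + 118.97(T − 31.7) = 0
529.32 T = 23746
T ≈ 44.86 °C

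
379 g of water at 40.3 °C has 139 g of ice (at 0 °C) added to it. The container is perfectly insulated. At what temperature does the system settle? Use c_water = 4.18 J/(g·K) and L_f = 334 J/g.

T_f ≈ 8.0 °C

Energy balance with sensible and latent terms:
melt ice: 139×334 = 46426
  meltwater 0→T: 139×4.18×T = 581.02 T
  water cools: 379×4.18×(T − 40.3) = 1584.2(T − 40.3)
2165.2 T = 63844 − 46426 = 17418
T ≈ 8.04 °C (positive, so assuming full melt was valid).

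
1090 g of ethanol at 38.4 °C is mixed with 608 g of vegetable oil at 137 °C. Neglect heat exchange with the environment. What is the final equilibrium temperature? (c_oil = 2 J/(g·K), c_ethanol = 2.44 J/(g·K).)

T_f ≈ 69.3 °C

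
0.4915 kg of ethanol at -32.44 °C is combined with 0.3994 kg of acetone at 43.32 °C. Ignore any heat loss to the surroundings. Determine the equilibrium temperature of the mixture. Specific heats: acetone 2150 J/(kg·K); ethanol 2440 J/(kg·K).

T_f ≈ -0.8 °C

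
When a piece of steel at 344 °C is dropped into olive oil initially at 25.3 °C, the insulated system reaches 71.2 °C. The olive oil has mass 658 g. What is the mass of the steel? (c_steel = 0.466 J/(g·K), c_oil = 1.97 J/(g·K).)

Heat lost by the steel = heat gained by the oil:
m×0.466×(344 − 71.2) = 658×1.97×(71.2 − 25.3)
127.12 m = 59498  ⇒  m ≈ 468 g

m ≈ 468 g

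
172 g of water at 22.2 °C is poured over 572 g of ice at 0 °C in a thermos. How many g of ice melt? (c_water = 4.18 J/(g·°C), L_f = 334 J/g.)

Water can give up m c ΔT = 172×4.18×22.2 = 15961 J before reaching 0 °C.
Melting all 572 g of ice would need 572×334 = 191048 J.
That's not enough to melt it all — equilibrium is at 0 °C with ice remaining.
m_melted×334 = 15961  ⇒  m_melted ≈ 47.79 g.

m_melted ≈ 47.8 g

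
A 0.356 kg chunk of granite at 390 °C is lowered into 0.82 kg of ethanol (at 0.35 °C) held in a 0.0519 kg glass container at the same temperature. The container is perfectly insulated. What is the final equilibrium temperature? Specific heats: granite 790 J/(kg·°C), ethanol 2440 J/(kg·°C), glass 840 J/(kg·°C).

T_f = Σ m_i c_i T_i / Σ m_i c_i:
T_f = (281.24·390 + 2000.8·0.35 + 43.6·0.35) / (281.24 + 2000.8 + 43.6)
    = 110399 / 2325.6 ≈ 47.47 °C

T_f ≈ 47.5 °C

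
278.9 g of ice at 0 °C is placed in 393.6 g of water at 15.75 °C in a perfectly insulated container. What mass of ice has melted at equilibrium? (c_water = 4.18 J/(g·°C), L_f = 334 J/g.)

Heat available from the water dropping to 0 °C: 393.6×4.18×15.75 = 25913 J.
Fully melting the ice requires m_ice L_f = 278.9×334 = 93153 J.
That's not enough to melt it all — equilibrium is at 0 °C with ice remaining.
m_melt = 25913 / L_f = 77.58 g.

m_melted ≈ 77.6 g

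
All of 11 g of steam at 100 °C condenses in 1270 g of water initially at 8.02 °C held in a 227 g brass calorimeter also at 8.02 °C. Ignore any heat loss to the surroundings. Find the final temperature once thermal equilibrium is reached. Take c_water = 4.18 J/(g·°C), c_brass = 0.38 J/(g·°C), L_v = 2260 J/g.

Conservation of energy gives ΣQ = 0:
condense steam: −11·2260 = −24860; condensate cools 100→T: 11·4.18·(T − 100) = 45.98(T − 100); water warms: 1270·4.18·(T − 8.02) = 5308.6(T − 8.02); cup: 86.26(T − 8.02)
5440.8 T = 24860 + 4598 + 43267 = 72725
T ≈ 13.37 °C (< 100 °C, so full condensation is consistent).

T_f ≈ 13.4 °C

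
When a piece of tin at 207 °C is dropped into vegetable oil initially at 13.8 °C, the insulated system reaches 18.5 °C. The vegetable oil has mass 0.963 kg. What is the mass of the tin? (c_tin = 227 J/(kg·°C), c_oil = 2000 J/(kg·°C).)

m ≈ 0.212 kg

|Q_tin| = |Q_oil|:
m·227·(207 − 18.5) = 0.963·2000·(18.5 − 13.8)
42790 m = 9052.2  ⇒  m ≈ 0.2116 kg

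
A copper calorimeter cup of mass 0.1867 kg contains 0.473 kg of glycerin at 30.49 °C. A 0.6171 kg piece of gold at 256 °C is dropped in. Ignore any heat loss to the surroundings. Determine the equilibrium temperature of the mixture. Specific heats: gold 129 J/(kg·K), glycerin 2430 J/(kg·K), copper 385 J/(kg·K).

T_f ≈ 44.3 °C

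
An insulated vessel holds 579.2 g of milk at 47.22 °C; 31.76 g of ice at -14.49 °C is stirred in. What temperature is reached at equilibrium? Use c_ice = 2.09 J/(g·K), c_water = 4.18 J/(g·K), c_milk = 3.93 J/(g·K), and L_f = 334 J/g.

Net heat exchanged in the isolated system is zero:
warm ice to 0 °C: 31.76×2.09×(0 − (-14.49)) = 961.82; latent heat to melt: 31.76×334 = 10608; warm the meltwater: 132.76 T; milk: 2276.3(T − 47.22)
2409 T = 107485 − 11570 = 95915
T ≈ 39.82 °C (positive, so assuming full melt was valid).

T_f ≈ 39.8 °C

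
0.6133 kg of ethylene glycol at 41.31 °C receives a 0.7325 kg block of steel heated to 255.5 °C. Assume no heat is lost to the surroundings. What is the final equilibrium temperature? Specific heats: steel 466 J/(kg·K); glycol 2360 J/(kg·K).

T_f is the heat-capacity-weighted average of the initial temperatures:
T_f = (341.35×255.5 + 1447.4×41.31) / (341.35 + 1447.4)
    = 147005 / 1788.7 ≈ 82.18 °C

T_f ≈ 82.2 °C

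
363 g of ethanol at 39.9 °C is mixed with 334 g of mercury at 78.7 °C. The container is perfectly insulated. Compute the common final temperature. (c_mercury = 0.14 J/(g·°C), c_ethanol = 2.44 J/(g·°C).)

T_f ≈ 41.8 °C

Conservation of energy gives ΣQ = 0:
334·0.14·(T − 78.7) + 363·2.44·(T − 39.9) = 0
46.76(T − 78.7) + 885.72(T − 39.9) = 0
(46.76 + 885.72) T = 46.76·78.7 + 885.72·39.9
T = 39020 / 932.48 = 41.8 °C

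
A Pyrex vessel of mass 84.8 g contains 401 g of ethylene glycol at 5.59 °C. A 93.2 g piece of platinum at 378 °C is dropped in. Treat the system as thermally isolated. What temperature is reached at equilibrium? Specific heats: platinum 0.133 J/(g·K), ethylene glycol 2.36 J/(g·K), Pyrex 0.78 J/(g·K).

T_f ≈ 10.1 °C

Setting the total heat transfer to zero:
93.2·0.133·(T − 378) + 401·2.36·(T − 5.59) + 84.8·0.78·(T − 5.59) = 0
1024.9 T = 10345
T ≈ 10.09 °C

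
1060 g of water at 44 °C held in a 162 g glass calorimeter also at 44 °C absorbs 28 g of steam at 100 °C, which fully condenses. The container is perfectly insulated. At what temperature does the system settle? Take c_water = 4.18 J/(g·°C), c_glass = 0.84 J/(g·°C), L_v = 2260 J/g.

T_f ≈ 58.9 °C

Let T be the final temperature. ΣQ_i = 0:
condense steam: −28·2260 = −63280; condensate cools 100→T: 28·4.18·(T − 100) = 117.04(T − 100); water warms: 1060·4.18·(T − 44) = 4430.8(T − 44); cup: 136.08(T − 44)
4683.9 T = 63280 + 11704 + 200943 = 275927
T ≈ 58.91 °C, under the boiling point, so the assumption holds.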